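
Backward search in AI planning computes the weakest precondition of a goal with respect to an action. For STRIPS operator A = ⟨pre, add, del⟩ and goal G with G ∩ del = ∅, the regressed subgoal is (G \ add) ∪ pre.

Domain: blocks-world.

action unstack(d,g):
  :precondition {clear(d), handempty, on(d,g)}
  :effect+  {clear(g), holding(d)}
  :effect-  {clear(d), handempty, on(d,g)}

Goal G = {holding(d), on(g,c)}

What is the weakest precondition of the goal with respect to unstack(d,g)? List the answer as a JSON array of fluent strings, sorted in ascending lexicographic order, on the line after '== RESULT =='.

Regress:
  G ∩ del = {}  (empty — regression defined)
  G \ add = {holding(d), on(g,c)} \ {clear(g), holding(d)} = {on(g,c)}
  ∪ pre   = {on(g,c)} ∪ {clear(d), handempty, on(d,g)}
          = {clear(d), handempty, on(d,g), on(g,c)}

== RESULT ==
["clear(d)", "handempty", "on(d,g)", "on(g,c)"]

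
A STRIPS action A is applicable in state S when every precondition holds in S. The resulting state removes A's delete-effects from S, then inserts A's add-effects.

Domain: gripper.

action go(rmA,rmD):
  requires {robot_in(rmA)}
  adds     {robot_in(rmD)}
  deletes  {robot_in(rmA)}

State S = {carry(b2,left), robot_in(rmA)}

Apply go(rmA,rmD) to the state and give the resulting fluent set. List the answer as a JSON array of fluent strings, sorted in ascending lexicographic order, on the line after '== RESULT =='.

Compute (S \ del) ∪ add:
  pre ⊆ S: {robot_in(rmA)} ⊆ S  — applicable
  S \ del = {carry(b2,left)}
  ∪ add   = {carry(b2,left), robot_in(rmD)}

== RESULT ==
["carry(b2,left)", "robot_in(rmD)"]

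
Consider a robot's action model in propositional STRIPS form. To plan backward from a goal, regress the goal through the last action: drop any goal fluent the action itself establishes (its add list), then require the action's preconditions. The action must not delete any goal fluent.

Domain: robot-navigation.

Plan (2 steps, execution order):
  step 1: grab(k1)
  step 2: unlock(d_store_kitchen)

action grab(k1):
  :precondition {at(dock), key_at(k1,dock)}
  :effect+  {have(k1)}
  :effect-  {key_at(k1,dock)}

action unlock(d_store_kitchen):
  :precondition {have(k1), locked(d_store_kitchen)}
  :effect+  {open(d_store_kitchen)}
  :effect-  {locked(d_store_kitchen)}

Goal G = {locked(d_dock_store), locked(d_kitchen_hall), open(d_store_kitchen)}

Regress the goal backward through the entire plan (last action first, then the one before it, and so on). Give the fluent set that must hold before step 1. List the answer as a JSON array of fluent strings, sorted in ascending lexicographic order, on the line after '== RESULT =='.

Work backward from the goal:
  through step 2 (unlock(d_store_kitchen)): drop {open(d_store_kitchen)}, keep {locked(d_dock_store), locked(d_kitchen_hall)}, require {have(k1), locked(d_store_kitchen)}
    → {have(k1), locked(d_dock_store), locked(d_kitchen_hall), locked(d_store_kitchen)}
  through step 1 (grab(k1)): drop {have(k1)}, keep {locked(d_dock_store), locked(d_kitchen_hall), locked(d_store_kitchen)}, require {at(dock), key_at(k1,dock)}
    → {at(dock), key_at(k1,dock), locked(d_dock_store), locked(d_kitchen_hall), locked(d_store_kitchen)}

== RESULT ==
["at(dock)", "key_at(k1,dock)", "locked(d_dock_store)", "locked(d_kitchen_hall)", "locked(d_store_kitchen)"]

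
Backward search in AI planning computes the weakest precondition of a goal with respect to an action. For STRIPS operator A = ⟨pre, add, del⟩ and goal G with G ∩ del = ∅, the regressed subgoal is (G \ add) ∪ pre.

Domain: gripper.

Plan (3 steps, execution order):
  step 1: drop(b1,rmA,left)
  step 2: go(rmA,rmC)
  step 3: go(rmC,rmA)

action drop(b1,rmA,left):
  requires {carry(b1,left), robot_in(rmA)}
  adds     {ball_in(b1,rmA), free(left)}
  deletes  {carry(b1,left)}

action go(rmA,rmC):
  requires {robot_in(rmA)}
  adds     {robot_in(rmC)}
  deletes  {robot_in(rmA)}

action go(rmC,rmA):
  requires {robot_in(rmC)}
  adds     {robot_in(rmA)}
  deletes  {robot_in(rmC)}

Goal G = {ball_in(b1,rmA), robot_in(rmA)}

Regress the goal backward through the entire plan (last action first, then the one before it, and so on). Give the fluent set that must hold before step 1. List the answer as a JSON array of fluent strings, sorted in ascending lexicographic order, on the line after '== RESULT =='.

Work backward from the goal:
  through step 3 (go(rmC,rmA)): drop {robot_in(rmA)}, keep {ball_in(b1,rmA)}, require {robot_in(rmC)}
    → {ball_in(b1,rmA), robot_in(rmC)}
  through step 2 (go(rmA,rmC)): drop {robot_in(rmC)}, keep {ball_in(b1,rmA)}, require {robot_in(rmA)}
    → {ball_in(b1,rmA), robot_in(rmA)}
  through step 1 (drop(b1,rmA,left)): drop {ball_in(b1,rmA)}, keep {robot_in(rmA)}, require {carry(b1,left), robot_in(rmA)}
    → {carry(b1,left), robot_in(rmA)}

== RESULT ==
["carry(b1,left)", "robot_in(rmA)"]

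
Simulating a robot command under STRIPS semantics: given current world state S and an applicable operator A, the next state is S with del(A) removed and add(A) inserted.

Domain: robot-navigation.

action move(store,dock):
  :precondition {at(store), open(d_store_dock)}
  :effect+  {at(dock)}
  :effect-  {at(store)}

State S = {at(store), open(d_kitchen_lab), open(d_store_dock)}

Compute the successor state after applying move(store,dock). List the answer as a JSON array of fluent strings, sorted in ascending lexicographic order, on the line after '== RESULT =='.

Progress:
  pre ⊆ S: {at(store), open(d_store_dock)} ⊆ S  — applicable
  S \ del = {open(d_kitchen_lab), open(d_store_dock)}
  ∪ add   = {at(dock), open(d_kitchen_lab), open(d_store_dock)}

== RESULT ==
["at(dock)", "open(d_kitchen_lab)", "open(d_store_dock)"]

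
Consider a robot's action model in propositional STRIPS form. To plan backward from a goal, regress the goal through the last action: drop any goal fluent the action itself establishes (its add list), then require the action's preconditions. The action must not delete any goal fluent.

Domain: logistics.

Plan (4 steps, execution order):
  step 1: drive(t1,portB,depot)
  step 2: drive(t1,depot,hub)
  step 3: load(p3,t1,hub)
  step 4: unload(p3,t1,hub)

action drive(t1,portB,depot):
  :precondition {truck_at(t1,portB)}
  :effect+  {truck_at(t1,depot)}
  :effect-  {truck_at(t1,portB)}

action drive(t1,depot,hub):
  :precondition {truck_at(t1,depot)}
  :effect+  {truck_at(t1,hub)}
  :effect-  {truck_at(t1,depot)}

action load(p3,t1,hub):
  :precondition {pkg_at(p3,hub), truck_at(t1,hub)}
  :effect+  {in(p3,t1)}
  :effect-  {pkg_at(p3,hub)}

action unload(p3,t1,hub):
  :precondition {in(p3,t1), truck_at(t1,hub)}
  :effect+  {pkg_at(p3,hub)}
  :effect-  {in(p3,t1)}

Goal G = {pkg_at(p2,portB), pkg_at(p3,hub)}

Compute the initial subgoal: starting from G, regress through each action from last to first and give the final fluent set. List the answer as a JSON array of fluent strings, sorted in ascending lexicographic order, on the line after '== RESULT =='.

Work backward from the goal:
  through step 4 (unload(p3,t1,hub)): drop {pkg_at(p3,hub)}, keep {pkg_at(p2,portB)}, require {in(p3,t1), truck_at(t1,hub)}
    → {in(p3,t1), pkg_at(p2,portB), truck_at(t1,hub)}
  through step 3 (load(p3,t1,hub)): drop {in(p3,t1)}, keep {pkg_at(p2,portB), truck_at(t1,hub)}, require {pkg_at(p3,hub), truck_at(t1,hub)}
    → {pkg_at(p2,portB), pkg_at(p3,hub), truck_at(t1,hub)}
  through step 2 (drive(t1,depot,hub)): drop {truck_at(t1,hub)}, keep {pkg_at(p2,portB), pkg_at(p3,hub)}, require {truck_at(t1,depot)}
    → {pkg_at(p2,portB), pkg_at(p3,hub), truck_at(t1,depot)}
  through step 1 (drive(t1,portB,depot)): drop {truck_at(t1,depot)}, keep {pkg_at(p2,portB), pkg_at(p3,hub)}, require {truck_at(t1,portB)}
    → {pkg_at(p2,portB), pkg_at(p3,hub), truck_at(t1,portB)}

== RESULT ==
["pkg_at(p2,portB)", "pkg_at(p3,hub)", "truck_at(t1,portB)"]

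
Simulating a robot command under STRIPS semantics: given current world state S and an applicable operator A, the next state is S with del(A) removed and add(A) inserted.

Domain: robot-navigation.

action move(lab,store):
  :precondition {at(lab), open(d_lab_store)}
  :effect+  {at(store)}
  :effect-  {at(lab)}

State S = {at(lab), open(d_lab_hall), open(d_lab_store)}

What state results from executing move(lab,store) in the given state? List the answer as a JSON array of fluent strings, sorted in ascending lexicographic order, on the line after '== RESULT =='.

Progress:
  pre ⊆ S: {at(lab), open(d_lab_store)} ⊆ S  — applicable
  S \ del = {open(d_lab_hall), open(d_lab_store)}
  ∪ add   = {at(store), open(d_lab_hall), open(d_lab_store)}

== RESULT ==
["at(store)", "open(d_lab_hall)", "open(d_lab_store)"]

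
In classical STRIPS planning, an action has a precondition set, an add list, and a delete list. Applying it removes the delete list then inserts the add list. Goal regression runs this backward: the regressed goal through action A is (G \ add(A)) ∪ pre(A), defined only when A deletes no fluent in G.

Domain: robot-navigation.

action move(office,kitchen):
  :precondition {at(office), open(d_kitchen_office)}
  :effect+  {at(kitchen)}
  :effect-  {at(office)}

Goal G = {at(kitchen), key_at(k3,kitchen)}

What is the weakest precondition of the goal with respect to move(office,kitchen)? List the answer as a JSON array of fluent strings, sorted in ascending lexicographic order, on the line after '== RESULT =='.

Compute (G \ add) ∪ pre:
  G ∩ del = {}  (empty — regression defined)
  G \ add = {at(kitchen), key_at(k3,kitchen)} \ {at(kitchen)} = {key_at(k3,kitchen)}
  ∪ pre   = {key_at(k3,kitchen)} ∪ {at(office), open(d_kitchen_office)}
          = {at(office), key_at(k3,kitchen), open(d_kitchen_office)}

== RESULT ==
["at(office)", "key_at(k3,kitchen)", "open(d_kitchen_office)"]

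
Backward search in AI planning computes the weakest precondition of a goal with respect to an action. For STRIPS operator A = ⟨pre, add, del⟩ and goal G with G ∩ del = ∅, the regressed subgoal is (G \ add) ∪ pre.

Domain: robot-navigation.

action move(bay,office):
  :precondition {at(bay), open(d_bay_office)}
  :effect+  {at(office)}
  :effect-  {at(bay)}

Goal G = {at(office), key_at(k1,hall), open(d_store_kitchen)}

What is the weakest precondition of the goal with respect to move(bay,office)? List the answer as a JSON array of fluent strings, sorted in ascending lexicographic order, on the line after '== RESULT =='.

Regress:
  G ∩ del = {}  (empty — regression defined)
  G \ add = {at(office), key_at(k1,hall), open(d_store_kitchen)} \ {at(office)} = {key_at(k1,hall), open(d_store_kitchen)}
  ∪ pre   = {key_at(k1,hall), open(d_store_kitchen)} ∪ {at(bay), open(d_bay_office)}
          = {at(bay), key_at(k1,hall), open(d_bay_office), open(d_store_kitchen)}

== RESULT ==
["at(bay)", "key_at(k1,hall)", "open(d_bay_office)", "open(d_store_kitchen)"]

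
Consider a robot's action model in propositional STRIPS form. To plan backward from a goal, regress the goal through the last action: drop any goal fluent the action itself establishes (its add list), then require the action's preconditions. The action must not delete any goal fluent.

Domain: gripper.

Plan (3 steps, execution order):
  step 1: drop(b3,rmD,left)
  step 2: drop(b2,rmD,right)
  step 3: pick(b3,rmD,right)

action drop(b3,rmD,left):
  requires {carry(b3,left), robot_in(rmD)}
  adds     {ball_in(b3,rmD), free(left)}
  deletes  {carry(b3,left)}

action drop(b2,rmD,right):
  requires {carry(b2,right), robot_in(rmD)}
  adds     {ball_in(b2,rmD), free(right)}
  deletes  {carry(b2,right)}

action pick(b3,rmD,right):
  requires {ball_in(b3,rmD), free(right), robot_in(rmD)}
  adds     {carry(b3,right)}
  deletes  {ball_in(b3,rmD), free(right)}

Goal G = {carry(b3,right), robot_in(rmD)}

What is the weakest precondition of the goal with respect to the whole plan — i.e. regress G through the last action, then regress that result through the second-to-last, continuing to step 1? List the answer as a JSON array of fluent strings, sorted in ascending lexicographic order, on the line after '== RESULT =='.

Regress step by step:
  through step 3 (pick(b3,rmD,right)): drop {carry(b3,right)}, keep {robot_in(rmD)}, require {ball_in(b3,rmD), free(right), robot_in(rmD)}
    → {ball_in(b3,rmD), free(right), robot_in(rmD)}
  through step 2 (drop(b2,rmD,right)): drop {free(right)}, keep {ball_in(b3,rmD), robot_in(rmD)}, require {carry(b2,right), robot_in(rmD)}
    → {ball_in(b3,rmD), carry(b2,right), robot_in(rmD)}
  through step 1 (drop(b3,rmD,left)): drop {ball_in(b3,rmD)}, keep {carry(b2,right), robot_in(rmD)}, require {carry(b3,left), robot_in(rmD)}
    → {carry(b2,right), carry(b3,left), robot_in(rmD)}

== RESULT ==
["carry(b2,right)", "carry(b3,left)", "robot_in(rmD)"]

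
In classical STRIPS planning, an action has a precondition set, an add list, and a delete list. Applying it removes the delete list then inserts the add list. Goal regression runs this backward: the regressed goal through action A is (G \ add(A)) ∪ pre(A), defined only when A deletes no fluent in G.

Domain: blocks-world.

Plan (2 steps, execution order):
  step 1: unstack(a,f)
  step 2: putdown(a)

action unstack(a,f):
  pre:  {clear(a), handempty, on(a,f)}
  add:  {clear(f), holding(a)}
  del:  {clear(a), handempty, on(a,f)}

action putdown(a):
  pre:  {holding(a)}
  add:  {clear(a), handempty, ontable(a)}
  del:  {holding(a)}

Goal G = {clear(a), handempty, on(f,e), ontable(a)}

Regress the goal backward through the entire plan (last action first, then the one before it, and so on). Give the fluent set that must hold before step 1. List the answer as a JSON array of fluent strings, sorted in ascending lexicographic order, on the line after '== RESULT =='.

Regress step by step:
  through step 2 (putdown(a)): drop {clear(a), handempty, ontable(a)}, keep {on(f,e)}, require {holding(a)}
    → {holding(a), on(f,e)}
  through step 1 (unstack(a,f)): drop {holding(a)}, keep {on(f,e)}, require {clear(a), handempty, on(a,f)}
    → {clear(a), handempty, on(a,f), on(f,e)}

== RESULT ==
["clear(a)", "handempty", "on(a,f)", "on(f,e)"]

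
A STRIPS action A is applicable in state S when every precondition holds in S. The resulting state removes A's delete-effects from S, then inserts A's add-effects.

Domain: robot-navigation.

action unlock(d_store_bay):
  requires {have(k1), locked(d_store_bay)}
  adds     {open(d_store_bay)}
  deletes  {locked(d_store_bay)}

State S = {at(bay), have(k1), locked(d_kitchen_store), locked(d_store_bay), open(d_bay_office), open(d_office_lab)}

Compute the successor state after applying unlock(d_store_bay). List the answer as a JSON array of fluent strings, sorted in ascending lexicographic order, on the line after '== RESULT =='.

Progress:
  pre ⊆ S: {have(k1), locked(d_store_bay)} ⊆ S  — applicable
  S \ del = {at(bay), have(k1), locked(d_kitchen_store), open(d_bay_office), open(d_office_lab)}
  ∪ add   = {at(bay), have(k1), locked(d_kitchen_store), open(d_bay_office), open(d_office_lab), open(d_store_bay)}

== RESULT ==
["at(bay)", "have(k1)", "locked(d_kitchen_store)", "open(d_bay_office)", "open(d_office_lab)", "open(d_store_bay)"]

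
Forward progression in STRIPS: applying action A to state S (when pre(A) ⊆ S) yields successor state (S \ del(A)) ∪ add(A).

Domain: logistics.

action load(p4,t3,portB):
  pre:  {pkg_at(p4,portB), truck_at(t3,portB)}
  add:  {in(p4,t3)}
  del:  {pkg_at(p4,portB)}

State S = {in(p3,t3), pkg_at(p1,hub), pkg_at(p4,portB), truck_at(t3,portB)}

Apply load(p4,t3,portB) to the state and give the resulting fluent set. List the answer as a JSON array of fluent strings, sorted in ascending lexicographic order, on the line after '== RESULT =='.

Compute (S \ del) ∪ add:
  pre ⊆ S: {pkg_at(p4,portB), truck_at(t3,portB)} ⊆ S  — applicable
  S \ del = {in(p3,t3), pkg_at(p1,hub), truck_at(t3,portB)}
  ∪ add   = {in(p3,t3), in(p4,t3), pkg_at(p1,hub), truck_at(t3,portB)}

== RESULT ==
["in(p3,t3)", "in(p4,t3)", "pkg_at(p1,hub)", "truck_at(t3,portB)"]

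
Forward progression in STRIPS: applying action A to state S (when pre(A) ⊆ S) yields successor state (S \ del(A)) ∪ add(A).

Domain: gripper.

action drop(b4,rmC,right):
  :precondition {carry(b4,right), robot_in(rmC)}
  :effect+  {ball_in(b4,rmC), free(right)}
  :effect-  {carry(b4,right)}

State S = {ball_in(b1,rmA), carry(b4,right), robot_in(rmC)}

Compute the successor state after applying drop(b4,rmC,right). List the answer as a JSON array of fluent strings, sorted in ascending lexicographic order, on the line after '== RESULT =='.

Compute (S \ del) ∪ add:
  pre ⊆ S: {carry(b4,right), robot_in(rmC)} ⊆ S  — applicable
  S \ del = {ball_in(b1,rmA), robot_in(rmC)}
  ∪ add   = {ball_in(b1,rmA), ball_in(b4,rmC), free(right), robot_in(rmC)}

== RESULT ==
["ball_in(b1,rmA)", "ball_in(b4,rmC)", "free(right)", "robot_in(rmC)"]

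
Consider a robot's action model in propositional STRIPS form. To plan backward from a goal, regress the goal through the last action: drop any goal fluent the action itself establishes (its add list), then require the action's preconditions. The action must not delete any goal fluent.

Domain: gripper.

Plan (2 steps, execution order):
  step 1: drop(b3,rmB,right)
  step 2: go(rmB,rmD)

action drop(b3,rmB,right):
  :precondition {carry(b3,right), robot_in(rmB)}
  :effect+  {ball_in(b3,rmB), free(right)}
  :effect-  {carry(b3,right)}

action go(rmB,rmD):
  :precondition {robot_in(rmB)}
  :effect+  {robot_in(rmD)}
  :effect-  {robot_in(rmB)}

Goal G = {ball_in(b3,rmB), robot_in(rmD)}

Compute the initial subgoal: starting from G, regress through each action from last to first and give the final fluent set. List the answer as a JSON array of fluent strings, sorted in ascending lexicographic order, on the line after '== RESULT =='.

Work backward from the goal:
  through step 2 (go(rmB,rmD)): drop {robot_in(rmD)}, keep {ball_in(b3,rmB)}, require {robot_in(rmB)}
    → {ball_in(b3,rmB), robot_in(rmB)}
  through step 1 (drop(b3,rmB,right)): drop {ball_in(b3,rmB)}, keep {robot_in(rmB)}, require {carry(b3,right), robot_in(rmB)}
    → {carry(b3,right), robot_in(rmB)}

== RESULT ==
["carry(b3,right)", "robot_in(rmB)"]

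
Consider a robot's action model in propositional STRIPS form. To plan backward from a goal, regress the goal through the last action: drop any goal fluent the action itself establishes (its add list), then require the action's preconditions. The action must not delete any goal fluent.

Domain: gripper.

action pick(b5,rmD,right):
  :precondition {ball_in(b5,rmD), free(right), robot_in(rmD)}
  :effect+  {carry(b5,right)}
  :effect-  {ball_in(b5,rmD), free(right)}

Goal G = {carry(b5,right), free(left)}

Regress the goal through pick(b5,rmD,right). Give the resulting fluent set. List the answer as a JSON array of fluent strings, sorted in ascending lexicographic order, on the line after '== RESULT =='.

Regress:
  G ∩ del = {}  (empty — regression defined)
  G \ add = {carry(b5,right), free(left)} \ {carry(b5,right)} = {free(left)}
  ∪ pre   = {free(left)} ∪ {ball_in(b5,rmD), free(right), robot_in(rmD)}
          = {ball_in(b5,rmD), free(left), free(right), robot_in(rmD)}

== RESULT ==
["ball_in(b5,rmD)", "free(left)", "free(right)", "robot_in(rmD)"]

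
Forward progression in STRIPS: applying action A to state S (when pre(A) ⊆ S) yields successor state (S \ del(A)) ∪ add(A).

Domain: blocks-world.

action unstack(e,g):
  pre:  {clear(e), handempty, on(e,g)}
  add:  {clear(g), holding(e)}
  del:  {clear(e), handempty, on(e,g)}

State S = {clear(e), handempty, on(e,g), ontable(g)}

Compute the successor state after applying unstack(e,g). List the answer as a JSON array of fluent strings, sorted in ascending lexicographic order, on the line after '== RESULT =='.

Compute (S \ del) ∪ add:
  pre ⊆ S: {clear(e), handempty, on(e,g)} ⊆ S  — applicable
  S \ del = {ontable(g)}
  ∪ add   = {clear(g), holding(e), ontable(g)}

== RESULT ==
["clear(g)", "holding(e)", "ontable(g)"]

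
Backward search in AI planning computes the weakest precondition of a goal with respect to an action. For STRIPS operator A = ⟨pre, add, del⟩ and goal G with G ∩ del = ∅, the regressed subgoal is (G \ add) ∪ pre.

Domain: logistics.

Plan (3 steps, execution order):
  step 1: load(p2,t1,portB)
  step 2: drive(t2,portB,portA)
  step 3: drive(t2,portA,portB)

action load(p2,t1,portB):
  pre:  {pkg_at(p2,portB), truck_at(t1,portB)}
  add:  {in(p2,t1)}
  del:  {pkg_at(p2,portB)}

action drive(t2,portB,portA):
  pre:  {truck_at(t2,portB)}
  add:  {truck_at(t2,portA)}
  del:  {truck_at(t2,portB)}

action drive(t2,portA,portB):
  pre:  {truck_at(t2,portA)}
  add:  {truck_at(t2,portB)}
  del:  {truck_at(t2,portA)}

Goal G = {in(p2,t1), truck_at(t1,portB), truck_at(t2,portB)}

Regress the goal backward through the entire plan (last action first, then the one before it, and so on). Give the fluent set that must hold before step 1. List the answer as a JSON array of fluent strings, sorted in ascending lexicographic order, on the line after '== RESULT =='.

Regress step by step:
  through step 3 (drive(t2,portA,portB)): drop {truck_at(t2,portB)}, keep {in(p2,t1), truck_at(t1,portB)}, require {truck_at(t2,portA)}
    → {in(p2,t1), truck_at(t1,portB), truck_at(t2,portA)}
  through step 2 (drive(t2,portB,portA)): drop {truck_at(t2,portA)}, keep {in(p2,t1), truck_at(t1,portB)}, require {truck_at(t2,portB)}
    → {in(p2,t1), truck_at(t1,portB), truck_at(t2,portB)}
  through step 1 (load(p2,t1,portB)): drop {in(p2,t1)}, keep {truck_at(t1,portB), truck_at(t2,portB)}, require {pkg_at(p2,portB), truck_at(t1,portB)}
    → {pkg_at(p2,portB), truck_at(t1,portB), truck_at(t2,portB)}

== RESULT ==
["pkg_at(p2,portB)", "truck_at(t1,portB)", "truck_at(t2,portB)"]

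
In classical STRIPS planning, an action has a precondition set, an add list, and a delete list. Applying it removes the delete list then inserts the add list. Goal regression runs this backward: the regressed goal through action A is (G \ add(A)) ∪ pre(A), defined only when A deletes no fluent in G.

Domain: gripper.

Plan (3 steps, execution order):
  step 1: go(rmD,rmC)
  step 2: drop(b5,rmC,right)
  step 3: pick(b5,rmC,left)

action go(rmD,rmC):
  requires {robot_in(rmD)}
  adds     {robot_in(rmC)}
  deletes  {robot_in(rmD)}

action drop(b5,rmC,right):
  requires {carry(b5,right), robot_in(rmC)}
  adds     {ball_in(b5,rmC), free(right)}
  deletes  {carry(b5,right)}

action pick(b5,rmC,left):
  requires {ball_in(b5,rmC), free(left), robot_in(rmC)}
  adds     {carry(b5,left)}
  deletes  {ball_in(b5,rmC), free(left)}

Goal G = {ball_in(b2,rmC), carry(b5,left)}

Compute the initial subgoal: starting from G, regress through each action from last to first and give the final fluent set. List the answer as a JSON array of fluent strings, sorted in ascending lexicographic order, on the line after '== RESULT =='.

Regress step by step:
  through step 3 (pick(b5,rmC,left)): drop {carry(b5,left)}, keep {ball_in(b2,rmC)}, require {ball_in(b5,rmC), free(left), robot_in(rmC)}
    → {ball_in(b2,rmC), ball_in(b5,rmC), free(left), robot_in(rmC)}
  through step 2 (drop(b5,rmC,right)): drop {ball_in(b5,rmC)}, keep {ball_in(b2,rmC), free(left), robot_in(rmC)}, require {carry(b5,right), robot_in(rmC)}
    → {ball_in(b2,rmC), carry(b5,right), free(left), robot_in(rmC)}
  through step 1 (go(rmD,rmC)): drop {robot_in(rmC)}, keep {ball_in(b2,rmC), carry(b5,right), free(left)}, require {robot_in(rmD)}
    → {ball_in(b2,rmC), carry(b5,right), free(left), robot_in(rmD)}

== RESULT ==
["ball_in(b2,rmC)", "carry(b5,right)", "free(left)", "robot_in(rmD)"]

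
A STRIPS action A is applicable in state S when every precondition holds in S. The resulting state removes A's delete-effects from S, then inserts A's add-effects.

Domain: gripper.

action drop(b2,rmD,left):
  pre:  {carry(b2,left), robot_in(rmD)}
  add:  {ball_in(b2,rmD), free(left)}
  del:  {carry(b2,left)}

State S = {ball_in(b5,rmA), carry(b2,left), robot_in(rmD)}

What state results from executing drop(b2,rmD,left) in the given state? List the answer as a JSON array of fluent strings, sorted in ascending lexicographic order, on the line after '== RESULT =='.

Progress:
  pre ⊆ S: {carry(b2,left), robot_in(rmD)} ⊆ S  — applicable
  S \ del = {ball_in(b5,rmA), robot_in(rmD)}
  ∪ add   = {ball_in(b2,rmD), ball_in(b5,rmA), free(left), robot_in(rmD)}

== RESULT ==
["ball_in(b2,rmD)", "ball_in(b5,rmA)", "free(left)", "robot_in(rmD)"]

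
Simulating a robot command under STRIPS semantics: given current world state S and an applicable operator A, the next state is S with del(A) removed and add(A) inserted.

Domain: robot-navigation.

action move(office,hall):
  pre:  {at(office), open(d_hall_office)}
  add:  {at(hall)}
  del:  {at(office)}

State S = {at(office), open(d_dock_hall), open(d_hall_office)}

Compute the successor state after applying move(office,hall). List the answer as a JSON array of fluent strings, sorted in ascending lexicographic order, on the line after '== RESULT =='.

Progress:
  pre ⊆ S: {at(office), open(d_hall_office)} ⊆ S  — applicable
  S \ del = {open(d_dock_hall), open(d_hall_office)}
  ∪ add   = {at(hall), open(d_dock_hall), open(d_hall_office)}

== RESULT ==
["at(hall)", "open(d_dock_hall)", "open(d_hall_office)"]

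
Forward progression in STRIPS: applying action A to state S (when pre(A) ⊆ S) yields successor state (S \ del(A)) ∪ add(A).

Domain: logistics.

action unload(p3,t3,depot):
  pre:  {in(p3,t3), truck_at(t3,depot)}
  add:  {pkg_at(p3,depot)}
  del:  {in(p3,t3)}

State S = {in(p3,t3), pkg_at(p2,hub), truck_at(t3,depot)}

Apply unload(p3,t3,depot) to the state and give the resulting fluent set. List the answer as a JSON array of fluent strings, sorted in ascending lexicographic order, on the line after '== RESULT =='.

Compute (S \ del) ∪ add:
  pre ⊆ S: {in(p3,t3), truck_at(t3,depot)} ⊆ S  — applicable
  S \ del = {pkg_at(p2,hub), truck_at(t3,depot)}
  ∪ add   = {pkg_at(p2,hub), pkg_at(p3,depot), truck_at(t3,depot)}

== RESULT ==
["pkg_at(p2,hub)", "pkg_at(p3,depot)", "truck_at(t3,depot)"]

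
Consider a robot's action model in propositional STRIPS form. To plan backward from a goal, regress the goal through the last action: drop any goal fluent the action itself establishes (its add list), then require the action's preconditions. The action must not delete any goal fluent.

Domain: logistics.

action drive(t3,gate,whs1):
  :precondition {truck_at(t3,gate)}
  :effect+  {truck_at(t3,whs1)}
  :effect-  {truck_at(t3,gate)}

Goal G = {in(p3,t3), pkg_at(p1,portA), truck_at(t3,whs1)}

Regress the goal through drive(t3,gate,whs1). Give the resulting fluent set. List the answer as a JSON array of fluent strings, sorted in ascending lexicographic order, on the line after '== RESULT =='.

Regress:
  G ∩ del = {}  (empty — regression defined)
  G \ add = {in(p3,t3), pkg_at(p1,portA), truck_at(t3,whs1)} \ {truck_at(t3,whs1)} = {in(p3,t3), pkg_at(p1,portA)}
  ∪ pre   = {in(p3,t3), pkg_at(p1,portA)} ∪ {truck_at(t3,gate)}
          = {in(p3,t3), pkg_at(p1,portA), truck_at(t3,gate)}

== RESULT ==
["in(p3,t3)", "pkg_at(p1,portA)", "truck_at(t3,gate)"]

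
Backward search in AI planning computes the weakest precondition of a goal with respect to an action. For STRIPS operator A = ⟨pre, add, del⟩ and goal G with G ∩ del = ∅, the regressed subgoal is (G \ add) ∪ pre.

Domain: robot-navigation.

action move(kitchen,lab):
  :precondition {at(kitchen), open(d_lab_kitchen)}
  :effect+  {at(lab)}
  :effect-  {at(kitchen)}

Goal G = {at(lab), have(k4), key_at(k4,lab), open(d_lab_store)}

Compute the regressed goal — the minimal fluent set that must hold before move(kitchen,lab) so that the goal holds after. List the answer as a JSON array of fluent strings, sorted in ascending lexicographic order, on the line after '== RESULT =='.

Regress:
  G ∩ del = {}  (empty — regression defined)
  G \ add = {at(lab), have(k4), key_at(k4,lab), open(d_lab_store)} \ {at(lab)} = {have(k4), key_at(k4,lab), open(d_lab_store)}
  ∪ pre   = {have(k4), key_at(k4,lab), open(d_lab_store)} ∪ {at(kitchen), open(d_lab_kitchen)}
          = {at(kitchen), have(k4), key_at(k4,lab), open(d_lab_kitchen), open(d_lab_store)}

== RESULT ==
["at(kitchen)", "have(k4)", "key_at(k4,lab)", "open(d_lab_kitchen)", "open(d_lab_store)"]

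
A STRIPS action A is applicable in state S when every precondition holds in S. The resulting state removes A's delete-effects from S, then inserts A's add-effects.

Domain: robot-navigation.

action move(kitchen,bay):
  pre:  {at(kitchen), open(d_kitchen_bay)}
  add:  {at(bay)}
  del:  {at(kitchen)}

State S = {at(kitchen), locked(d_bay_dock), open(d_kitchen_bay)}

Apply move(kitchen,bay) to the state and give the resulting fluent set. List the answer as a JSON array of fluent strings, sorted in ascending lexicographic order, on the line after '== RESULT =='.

Compute (S \ del) ∪ add:
  pre ⊆ S: {at(kitchen), open(d_kitchen_bay)} ⊆ S  — applicable
  S \ del = {locked(d_bay_dock), open(d_kitchen_bay)}
  ∪ add   = {at(bay), locked(d_bay_dock), open(d_kitchen_bay)}

== RESULT ==
["at(bay)", "locked(d_bay_dock)", "open(d_kitchen_bay)"]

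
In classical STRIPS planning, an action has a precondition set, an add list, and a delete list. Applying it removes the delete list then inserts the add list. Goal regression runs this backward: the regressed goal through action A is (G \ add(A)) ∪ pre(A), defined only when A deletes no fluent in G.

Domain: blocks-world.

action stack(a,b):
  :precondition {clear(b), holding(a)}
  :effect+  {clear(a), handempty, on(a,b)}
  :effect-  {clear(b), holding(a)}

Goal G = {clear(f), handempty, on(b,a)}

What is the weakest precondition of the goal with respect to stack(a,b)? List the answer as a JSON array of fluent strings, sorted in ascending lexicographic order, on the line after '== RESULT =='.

Regress:
  G ∩ del = {}  (empty — regression defined)
  G \ add = {clear(f), handempty, on(b,a)} \ {clear(a), handempty, on(a,b)} = {clear(f), on(b,a)}
  ∪ pre   = {clear(f), on(b,a)} ∪ {clear(b), holding(a)}
          = {clear(b), clear(f), holding(a), on(b,a)}

== RESULT ==
["clear(b)", "clear(f)", "holding(a)", "on(b,a)"]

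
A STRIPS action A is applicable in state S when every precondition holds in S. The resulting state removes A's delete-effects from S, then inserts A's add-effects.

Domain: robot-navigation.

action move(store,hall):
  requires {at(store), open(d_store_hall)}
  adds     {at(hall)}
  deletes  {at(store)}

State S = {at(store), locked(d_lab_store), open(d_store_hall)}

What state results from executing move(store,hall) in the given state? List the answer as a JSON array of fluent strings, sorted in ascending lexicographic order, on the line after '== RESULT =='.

Compute (S \ del) ∪ add:
  pre ⊆ S: {at(store), open(d_store_hall)} ⊆ S  — applicable
  S \ del = {locked(d_lab_store), open(d_store_hall)}
  ∪ add   = {at(hall), locked(d_lab_store), open(d_store_hall)}

== RESULT ==
["at(hall)", "locked(d_lab_store)", "open(d_store_hall)"]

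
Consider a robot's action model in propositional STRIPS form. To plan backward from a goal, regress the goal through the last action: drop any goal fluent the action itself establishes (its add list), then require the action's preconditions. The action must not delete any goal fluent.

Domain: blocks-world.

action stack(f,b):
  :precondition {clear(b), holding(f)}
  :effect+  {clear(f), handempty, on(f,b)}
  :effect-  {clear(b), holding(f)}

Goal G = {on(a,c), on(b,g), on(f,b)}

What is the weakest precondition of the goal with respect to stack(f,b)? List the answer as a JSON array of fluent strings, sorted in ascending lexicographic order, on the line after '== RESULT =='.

Regress:
  G ∩ del = {}  (empty — regression defined)
  G \ add = {on(a,c), on(b,g), on(f,b)} \ {clear(f), handempty, on(f,b)} = {on(a,c), on(b,g)}
  ∪ pre   = {on(a,c), on(b,g)} ∪ {clear(b), holding(f)}
          = {clear(b), holding(f), on(a,c), on(b,g)}

== RESULT ==
["clear(b)", "holding(f)", "on(a,c)", "on(b,g)"]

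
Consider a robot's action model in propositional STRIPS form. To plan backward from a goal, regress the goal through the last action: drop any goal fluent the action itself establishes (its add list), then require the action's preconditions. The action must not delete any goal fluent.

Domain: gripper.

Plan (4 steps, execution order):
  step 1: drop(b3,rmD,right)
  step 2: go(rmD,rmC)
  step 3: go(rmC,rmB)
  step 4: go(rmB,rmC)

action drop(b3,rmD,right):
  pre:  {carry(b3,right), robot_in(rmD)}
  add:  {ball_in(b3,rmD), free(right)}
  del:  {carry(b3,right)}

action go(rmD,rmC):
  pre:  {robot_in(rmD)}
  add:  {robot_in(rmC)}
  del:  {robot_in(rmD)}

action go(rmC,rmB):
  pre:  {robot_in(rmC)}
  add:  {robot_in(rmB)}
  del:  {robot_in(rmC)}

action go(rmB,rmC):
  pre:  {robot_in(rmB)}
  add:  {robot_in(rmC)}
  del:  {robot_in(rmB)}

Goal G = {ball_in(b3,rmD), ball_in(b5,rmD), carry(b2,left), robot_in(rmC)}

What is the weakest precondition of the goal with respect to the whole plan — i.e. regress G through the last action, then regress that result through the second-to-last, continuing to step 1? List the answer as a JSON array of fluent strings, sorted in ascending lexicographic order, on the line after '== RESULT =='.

Regress step by step:
  through step 4 (go(rmB,rmC)): drop {robot_in(rmC)}, keep {ball_in(b3,rmD), ball_in(b5,rmD), carry(b2,left)}, require {robot_in(rmB)}
    → {ball_in(b3,rmD), ball_in(b5,rmD), carry(b2,left), robot_in(rmB)}
  through step 3 (go(rmC,rmB)): drop {robot_in(rmB)}, keep {ball_in(b3,rmD), ball_in(b5,rmD), carry(b2,left)}, require {robot_in(rmC)}
    → {ball_in(b3,rmD), ball_in(b5,rmD), carry(b2,left), robot_in(rmC)}
  through step 2 (go(rmD,rmC)): drop {robot_in(rmC)}, keep {ball_in(b3,rmD), ball_in(b5,rmD), carry(b2,left)}, require {robot_in(rmD)}
    → {ball_in(b3,rmD), ball_in(b5,rmD), carry(b2,left), robot_in(rmD)}
  through step 1 (drop(b3,rmD,right)): drop {ball_in(b3,rmD)}, keep {ball_in(b5,rmD), carry(b2,left), robot_in(rmD)}, require {carry(b3,right), robot_in(rmD)}
    → {ball_in(b5,rmD), carry(b2,left), carry(b3,right), robot_in(rmD)}

== RESULT ==
["ball_in(b5,rmD)", "carry(b2,left)", "carry(b3,right)", "robot_in(rmD)"]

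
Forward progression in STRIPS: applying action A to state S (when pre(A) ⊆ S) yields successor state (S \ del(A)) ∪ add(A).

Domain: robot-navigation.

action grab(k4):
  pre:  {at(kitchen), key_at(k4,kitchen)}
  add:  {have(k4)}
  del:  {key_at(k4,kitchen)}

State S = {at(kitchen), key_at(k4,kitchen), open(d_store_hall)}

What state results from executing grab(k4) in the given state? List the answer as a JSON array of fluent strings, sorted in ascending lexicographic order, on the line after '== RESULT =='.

Compute (S \ del) ∪ add:
  pre ⊆ S: {at(kitchen), key_at(k4,kitchen)} ⊆ S  — applicable
  S \ del = {at(kitchen), open(d_store_hall)}
  ∪ add   = {at(kitchen), have(k4), open(d_store_hall)}

== RESULT ==
["at(kitchen)", "have(k4)", "open(d_store_hall)"]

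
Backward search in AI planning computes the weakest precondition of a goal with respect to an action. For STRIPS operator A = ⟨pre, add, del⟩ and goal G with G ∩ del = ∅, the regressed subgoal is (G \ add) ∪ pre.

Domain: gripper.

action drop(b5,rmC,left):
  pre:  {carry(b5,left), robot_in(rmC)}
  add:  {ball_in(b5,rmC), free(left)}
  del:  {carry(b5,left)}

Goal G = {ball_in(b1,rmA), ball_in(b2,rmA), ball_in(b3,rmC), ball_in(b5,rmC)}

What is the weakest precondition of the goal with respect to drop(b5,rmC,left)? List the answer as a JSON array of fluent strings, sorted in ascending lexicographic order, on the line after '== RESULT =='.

Regress:
  G ∩ del = {}  (empty — regression defined)
  G \ add = {ball_in(b1,rmA), ball_in(b2,rmA), ball_in(b3,rmC), ball_in(b5,rmC)} \ {ball_in(b5,rmC), free(left)} = {ball_in(b1,rmA), ball_in(b2,rmA), ball_in(b3,rmC)}
  ∪ pre   = {ball_in(b1,rmA), ball_in(b2,rmA), ball_in(b3,rmC)} ∪ {carry(b5,left), robot_in(rmC)}
          = {ball_in(b1,rmA), ball_in(b2,rmA), ball_in(b3,rmC), carry(b5,left), robot_in(rmC)}

== RESULT ==
["ball_in(b1,rmA)", "ball_in(b2,rmA)", "ball_in(b3,rmC)", "carry(b5,left)", "robot_in(rmC)"]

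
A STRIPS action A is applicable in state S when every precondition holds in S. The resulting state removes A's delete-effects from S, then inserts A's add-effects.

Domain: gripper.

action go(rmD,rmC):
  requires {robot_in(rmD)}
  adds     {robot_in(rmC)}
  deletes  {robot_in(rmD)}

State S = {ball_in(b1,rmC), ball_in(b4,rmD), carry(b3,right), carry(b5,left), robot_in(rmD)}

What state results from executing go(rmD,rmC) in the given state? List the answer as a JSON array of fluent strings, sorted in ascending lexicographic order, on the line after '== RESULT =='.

Compute (S \ del) ∪ add:
  pre ⊆ S: {robot_in(rmD)} ⊆ S  — applicable
  S \ del = {ball_in(b1,rmC), ball_in(b4,rmD), carry(b3,right), carry(b5,left)}
  ∪ add   = {ball_in(b1,rmC), ball_in(b4,rmD), carry(b3,right), carry(b5,left), robot_in(rmC)}

== RESULT ==
["ball_in(b1,rmC)", "ball_in(b4,rmD)", "carry(b3,right)", "carry(b5,left)", "robot_in(rmC)"]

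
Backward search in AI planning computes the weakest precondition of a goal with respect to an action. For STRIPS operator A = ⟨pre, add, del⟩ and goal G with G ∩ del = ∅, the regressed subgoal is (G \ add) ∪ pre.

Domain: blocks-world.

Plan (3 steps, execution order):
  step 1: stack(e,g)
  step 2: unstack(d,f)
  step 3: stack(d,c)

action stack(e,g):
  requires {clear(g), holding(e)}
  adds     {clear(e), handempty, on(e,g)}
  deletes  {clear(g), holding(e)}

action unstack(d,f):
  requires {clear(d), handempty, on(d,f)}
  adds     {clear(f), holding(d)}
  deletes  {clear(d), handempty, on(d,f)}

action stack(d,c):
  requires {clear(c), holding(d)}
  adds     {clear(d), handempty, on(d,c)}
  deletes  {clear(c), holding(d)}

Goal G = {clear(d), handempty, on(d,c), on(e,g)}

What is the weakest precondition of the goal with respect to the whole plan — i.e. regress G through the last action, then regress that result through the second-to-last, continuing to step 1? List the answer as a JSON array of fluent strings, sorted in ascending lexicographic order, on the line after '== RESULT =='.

Regress step by step:
  through step 3 (stack(d,c)): drop {clear(d), handempty, on(d,c)}, keep {on(e,g)}, require {clear(c), holding(d)}
    → {clear(c), holding(d), on(e,g)}
  through step 2 (unstack(d,f)): drop {holding(d)}, keep {clear(c), on(e,g)}, require {clear(d), handempty, on(d,f)}
    → {clear(c), clear(d), handempty, on(d,f), on(e,g)}
  through step 1 (stack(e,g)): drop {handempty, on(e,g)}, keep {clear(c), clear(d), on(d,f)}, require {clear(g), holding(e)}
    → {clear(c), clear(d), clear(g), holding(e), on(d,f)}

== RESULT ==
["clear(c)", "clear(d)", "clear(g)", "holding(e)", "on(d,f)"]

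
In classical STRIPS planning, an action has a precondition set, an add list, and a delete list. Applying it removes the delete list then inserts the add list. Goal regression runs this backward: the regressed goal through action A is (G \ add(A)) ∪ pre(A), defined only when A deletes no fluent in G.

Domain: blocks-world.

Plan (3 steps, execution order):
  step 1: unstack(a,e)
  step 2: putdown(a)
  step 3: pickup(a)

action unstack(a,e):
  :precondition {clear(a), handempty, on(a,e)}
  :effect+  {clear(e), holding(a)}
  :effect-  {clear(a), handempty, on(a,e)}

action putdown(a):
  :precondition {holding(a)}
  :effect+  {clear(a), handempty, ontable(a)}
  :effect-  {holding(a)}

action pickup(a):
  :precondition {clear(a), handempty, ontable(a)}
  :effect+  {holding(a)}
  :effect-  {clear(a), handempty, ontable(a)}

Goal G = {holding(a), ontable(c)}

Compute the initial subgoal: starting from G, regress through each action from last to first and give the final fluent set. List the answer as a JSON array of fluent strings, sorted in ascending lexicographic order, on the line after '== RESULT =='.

Work backward from the goal:
  through step 3 (pickup(a)): drop {holding(a)}, keep {ontable(c)}, require {clear(a), handempty, ontable(a)}
    → {clear(a), handempty, ontable(a), ontable(c)}
  through step 2 (putdown(a)): drop {clear(a), handempty, ontable(a)}, keep {ontable(c)}, require {holding(a)}
    → {holding(a), ontable(c)}
  through step 1 (unstack(a,e)): drop {holding(a)}, keep {ontable(c)}, require {clear(a), handempty, on(a,e)}
    → {clear(a), handempty, on(a,e), ontable(c)}

== RESULT ==
["clear(a)", "handempty", "on(a,e)", "ontable(c)"]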